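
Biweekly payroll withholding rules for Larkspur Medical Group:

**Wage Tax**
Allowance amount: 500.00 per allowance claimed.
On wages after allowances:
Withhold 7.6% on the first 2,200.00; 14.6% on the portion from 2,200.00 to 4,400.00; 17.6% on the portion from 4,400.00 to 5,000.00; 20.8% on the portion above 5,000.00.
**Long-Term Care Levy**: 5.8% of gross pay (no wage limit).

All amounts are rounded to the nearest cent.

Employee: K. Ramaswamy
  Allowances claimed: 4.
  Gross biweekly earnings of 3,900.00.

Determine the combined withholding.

Wage Tax: taxable = 3,900.00 − 4×500.00 = 1,900.00
  7.6% × 1,900.00 = 144.40
Long-Term Care Levy: 5.8% × 3,900.00 = 226.20
Total: 144.40 + 226.20 = 370.60

370.60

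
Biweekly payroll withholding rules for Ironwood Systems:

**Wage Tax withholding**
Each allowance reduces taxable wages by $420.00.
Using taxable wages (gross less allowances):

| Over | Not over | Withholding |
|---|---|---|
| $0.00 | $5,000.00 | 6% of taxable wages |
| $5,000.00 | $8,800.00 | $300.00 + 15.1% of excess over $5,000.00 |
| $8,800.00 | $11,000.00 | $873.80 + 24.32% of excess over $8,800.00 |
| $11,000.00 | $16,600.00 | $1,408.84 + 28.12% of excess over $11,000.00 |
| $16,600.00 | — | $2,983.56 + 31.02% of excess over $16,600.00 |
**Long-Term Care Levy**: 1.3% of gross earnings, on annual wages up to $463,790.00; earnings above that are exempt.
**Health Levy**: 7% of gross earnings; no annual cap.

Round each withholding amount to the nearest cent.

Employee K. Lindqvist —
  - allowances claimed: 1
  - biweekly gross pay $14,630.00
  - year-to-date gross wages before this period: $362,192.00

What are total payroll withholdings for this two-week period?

$3,525.78

Wage Tax: taxable = $14,630.00 − 1×$420.00 = $14,210.00
  $1,408.84 + 28.12% × ($14,210.00 − $11,000.00) = $1,408.84 + 28.12% × $3,210.00 = $2,311.49
Long-Term Care Levy: 1.3% × $14,630.00 = $190.19
Health Levy: 7% × $14,630.00 = $1,024.10
Total: $2,311.49 + $190.19 + $1,024.10 = $3,525.78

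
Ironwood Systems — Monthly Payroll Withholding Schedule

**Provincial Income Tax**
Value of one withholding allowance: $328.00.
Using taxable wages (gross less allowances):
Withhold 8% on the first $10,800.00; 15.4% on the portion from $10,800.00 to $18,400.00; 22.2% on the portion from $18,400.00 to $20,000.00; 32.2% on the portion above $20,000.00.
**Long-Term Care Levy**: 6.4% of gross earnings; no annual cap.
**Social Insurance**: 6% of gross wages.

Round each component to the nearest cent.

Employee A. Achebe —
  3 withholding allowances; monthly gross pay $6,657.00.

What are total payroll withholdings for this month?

Provincial Income Tax: taxable = $6,657.00 − 3×$328.00 = $5,673.00
  8% × $5,673.00 = $453.84
Long-Term Care Levy: 6.4% × $6,657.00 = $426.05
Social Insurance: 6% × $6,657.00 = $399.42
Total: $453.84 + $426.05 + $399.42 = $1,279.31

$1,279.31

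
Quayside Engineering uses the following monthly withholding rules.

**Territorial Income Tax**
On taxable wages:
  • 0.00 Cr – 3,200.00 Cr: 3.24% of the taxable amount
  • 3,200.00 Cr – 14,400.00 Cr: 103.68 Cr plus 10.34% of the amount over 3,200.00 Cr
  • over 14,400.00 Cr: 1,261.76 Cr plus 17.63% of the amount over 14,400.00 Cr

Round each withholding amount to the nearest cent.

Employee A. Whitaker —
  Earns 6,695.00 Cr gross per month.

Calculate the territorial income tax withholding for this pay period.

Territorial Income Tax: taxable = 6,695.00 Cr
  103.68 Cr + 10.34% × (6,695.00 Cr − 3,200.00 Cr) = 103.68 Cr + 10.34% × 3,495.00 Cr = 465.06 Cr

465.06 Cr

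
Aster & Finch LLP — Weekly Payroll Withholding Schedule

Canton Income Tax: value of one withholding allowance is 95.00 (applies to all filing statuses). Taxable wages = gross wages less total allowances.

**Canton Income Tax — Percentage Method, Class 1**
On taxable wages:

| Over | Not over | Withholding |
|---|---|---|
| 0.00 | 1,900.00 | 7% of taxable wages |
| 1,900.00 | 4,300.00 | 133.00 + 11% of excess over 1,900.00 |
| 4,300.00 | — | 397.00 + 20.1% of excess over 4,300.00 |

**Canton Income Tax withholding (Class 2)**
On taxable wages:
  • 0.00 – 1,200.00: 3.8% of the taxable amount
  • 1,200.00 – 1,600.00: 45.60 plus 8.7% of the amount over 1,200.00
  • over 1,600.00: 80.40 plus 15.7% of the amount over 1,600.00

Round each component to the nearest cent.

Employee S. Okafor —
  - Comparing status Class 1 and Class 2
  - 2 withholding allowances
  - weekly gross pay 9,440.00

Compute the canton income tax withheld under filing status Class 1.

1,391.95

Canton Income Tax (Class 1): taxable = 9,440.00 − 2×95.00 = 9,250.00
  397.00 + 20.1% × (9,250.00 − 4,300.00) = 397.00 + 20.1% × 4,950.00 = 1,391.95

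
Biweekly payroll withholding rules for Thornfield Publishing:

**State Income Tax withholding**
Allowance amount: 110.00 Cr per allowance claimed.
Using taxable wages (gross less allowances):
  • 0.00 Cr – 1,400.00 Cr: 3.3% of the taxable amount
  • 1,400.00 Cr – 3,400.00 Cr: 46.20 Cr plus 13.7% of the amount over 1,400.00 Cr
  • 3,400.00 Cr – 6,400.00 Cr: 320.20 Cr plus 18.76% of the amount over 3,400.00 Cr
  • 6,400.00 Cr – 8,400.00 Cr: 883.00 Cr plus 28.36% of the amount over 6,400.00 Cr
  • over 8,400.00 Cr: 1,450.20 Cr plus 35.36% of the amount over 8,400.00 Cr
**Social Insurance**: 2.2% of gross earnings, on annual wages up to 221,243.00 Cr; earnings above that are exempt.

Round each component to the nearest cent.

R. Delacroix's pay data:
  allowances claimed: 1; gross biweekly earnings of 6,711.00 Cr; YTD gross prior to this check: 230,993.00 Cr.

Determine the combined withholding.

940.00 Cr

State Income Tax: taxable = 6,711.00 Cr − 1×110.00 Cr = 6,601.00 Cr
  883.00 Cr + 28.36% × (6,601.00 Cr − 6,400.00 Cr) = 883.00 Cr + 28.36% × 201.00 Cr = 940.00 Cr
Social Insurance: YTD 230,993.00 Cr ≥ cap 221,243.00 Cr → 0.00 Cr
Total: 940.00 Cr + 0.00 Cr = 940.00 Cr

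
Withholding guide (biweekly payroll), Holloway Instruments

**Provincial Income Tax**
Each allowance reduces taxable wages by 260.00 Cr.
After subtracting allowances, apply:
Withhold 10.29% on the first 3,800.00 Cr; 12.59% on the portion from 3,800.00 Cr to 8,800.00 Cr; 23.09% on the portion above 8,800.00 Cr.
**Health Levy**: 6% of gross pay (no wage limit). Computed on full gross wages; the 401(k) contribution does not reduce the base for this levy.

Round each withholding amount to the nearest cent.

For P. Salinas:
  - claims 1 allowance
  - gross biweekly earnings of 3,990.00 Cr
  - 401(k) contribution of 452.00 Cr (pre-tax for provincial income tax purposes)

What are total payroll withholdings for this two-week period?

576.71 Cr

Provincial Income Tax: taxable = 3,990.00 Cr − 452.00 Cr − 1×260.00 Cr = 3,278.00 Cr
  10.29% × 3,278.00 Cr = 337.31 Cr
Health Levy: 6% × 3,990.00 Cr = 239.40 Cr
Total: 337.31 Cr + 239.40 Cr = 576.71 Cr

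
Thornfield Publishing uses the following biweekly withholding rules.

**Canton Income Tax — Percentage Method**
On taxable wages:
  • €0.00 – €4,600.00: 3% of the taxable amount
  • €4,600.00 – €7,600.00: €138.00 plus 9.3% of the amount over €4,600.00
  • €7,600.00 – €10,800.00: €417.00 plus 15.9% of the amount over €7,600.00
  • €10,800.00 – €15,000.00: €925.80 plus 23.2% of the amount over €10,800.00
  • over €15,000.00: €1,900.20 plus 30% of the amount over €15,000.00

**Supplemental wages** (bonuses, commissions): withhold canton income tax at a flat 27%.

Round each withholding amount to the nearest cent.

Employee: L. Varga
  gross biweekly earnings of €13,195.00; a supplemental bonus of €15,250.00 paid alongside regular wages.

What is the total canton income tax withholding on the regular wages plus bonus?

Canton Income Tax: taxable = €13,195.00
  €925.80 + 23.2% × (€13,195.00 − €10,800.00) = €925.80 + 23.2% × €2,395.00 = €1,481.44
Supplemental (27% flat on bonus): 27% × €15,250.00 = €4,117.50
Total canton income tax: €1,481.44 + €4,117.50 = €5,598.94

€5,598.94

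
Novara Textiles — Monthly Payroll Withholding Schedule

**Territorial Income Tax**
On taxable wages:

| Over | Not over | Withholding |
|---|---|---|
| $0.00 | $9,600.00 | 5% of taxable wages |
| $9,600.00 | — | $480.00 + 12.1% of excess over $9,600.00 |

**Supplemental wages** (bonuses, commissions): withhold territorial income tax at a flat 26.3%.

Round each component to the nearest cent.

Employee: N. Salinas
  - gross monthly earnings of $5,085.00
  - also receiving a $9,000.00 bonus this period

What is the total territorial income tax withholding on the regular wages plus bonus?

$2,621.25

Territorial Income Tax: taxable = $5,085.00
  5% × $5,085.00 = $254.25
Supplemental (26.3% flat on bonus): 26.3% × $9,000.00 = $2,367.00
Total territorial income tax: $254.25 + $2,367.00 = $2,621.25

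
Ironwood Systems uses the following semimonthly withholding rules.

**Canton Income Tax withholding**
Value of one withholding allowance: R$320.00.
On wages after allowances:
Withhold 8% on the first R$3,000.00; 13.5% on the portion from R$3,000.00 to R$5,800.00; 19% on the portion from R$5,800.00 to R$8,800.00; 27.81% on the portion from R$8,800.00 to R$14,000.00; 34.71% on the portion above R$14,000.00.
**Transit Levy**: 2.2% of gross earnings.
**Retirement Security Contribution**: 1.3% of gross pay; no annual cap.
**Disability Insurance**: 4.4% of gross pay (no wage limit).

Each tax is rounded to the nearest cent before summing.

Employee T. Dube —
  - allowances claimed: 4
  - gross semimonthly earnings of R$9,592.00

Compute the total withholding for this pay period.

Canton Income Tax: taxable = R$9,592.00 − 4×R$320.00 = R$8,312.00
  R$618.00 + 19% × (R$8,312.00 − R$5,800.00) = R$618.00 + 19% × R$2,512.00 = R$1,095.28
Transit Levy: 2.2% × R$9,592.00 = R$211.02
Retirement Security Contribution: 1.3% × R$9,592.00 = R$124.70
Disability Insurance: 4.4% × R$9,592.00 = R$422.05
Total: R$1,095.28 + R$211.02 + R$124.70 + R$422.05 = R$1,853.05

R$1,853.05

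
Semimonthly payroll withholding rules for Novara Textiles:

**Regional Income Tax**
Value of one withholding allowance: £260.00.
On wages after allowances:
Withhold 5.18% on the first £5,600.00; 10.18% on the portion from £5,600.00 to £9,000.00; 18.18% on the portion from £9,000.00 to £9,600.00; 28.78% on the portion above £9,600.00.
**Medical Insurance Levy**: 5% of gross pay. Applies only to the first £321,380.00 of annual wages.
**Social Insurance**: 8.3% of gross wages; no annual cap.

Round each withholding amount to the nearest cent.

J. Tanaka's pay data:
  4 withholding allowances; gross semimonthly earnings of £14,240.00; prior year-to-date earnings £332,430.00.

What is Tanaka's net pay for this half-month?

£11,276.72

Regional Income Tax: taxable = £14,240.00 − 4×£260.00 = £13,200.00
  £745.28 + 28.78% × (£13,200.00 − £9,600.00) = £745.28 + 28.78% × £3,600.00 = £1,781.36
Medical Insurance Levy: YTD £332,430.00 ≥ cap £321,380.00 → £0.00
Social Insurance: 8.3% × £14,240.00 = £1,181.92
Total withheld: £1,781.36 + £0.00 + £1,181.92 = £2,963.28
Net pay: £14,240.00 − £2,963.28 = £11,276.72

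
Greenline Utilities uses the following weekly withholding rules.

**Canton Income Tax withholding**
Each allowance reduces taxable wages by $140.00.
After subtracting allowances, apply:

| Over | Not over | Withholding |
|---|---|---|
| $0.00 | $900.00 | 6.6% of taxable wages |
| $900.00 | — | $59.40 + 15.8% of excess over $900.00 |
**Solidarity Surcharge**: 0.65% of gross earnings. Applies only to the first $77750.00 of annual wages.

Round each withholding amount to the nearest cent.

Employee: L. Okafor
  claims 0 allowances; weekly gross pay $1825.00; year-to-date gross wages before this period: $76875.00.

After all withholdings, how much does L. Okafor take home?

$1613.76

Canton Income Tax: taxable = $1825.00
  $59.40 + 15.8% × ($1825.00 − $900.00) = $59.40 + 15.8% × $925.00 = $205.55
Solidarity Surcharge: cap $77750.00 − YTD $76875.00 = $875.00 subject; 0.65% × $875.00 = $5.69
Total withheld: $205.55 + $5.69 = $211.24
Net pay: $1825.00 − $211.24 = $1613.76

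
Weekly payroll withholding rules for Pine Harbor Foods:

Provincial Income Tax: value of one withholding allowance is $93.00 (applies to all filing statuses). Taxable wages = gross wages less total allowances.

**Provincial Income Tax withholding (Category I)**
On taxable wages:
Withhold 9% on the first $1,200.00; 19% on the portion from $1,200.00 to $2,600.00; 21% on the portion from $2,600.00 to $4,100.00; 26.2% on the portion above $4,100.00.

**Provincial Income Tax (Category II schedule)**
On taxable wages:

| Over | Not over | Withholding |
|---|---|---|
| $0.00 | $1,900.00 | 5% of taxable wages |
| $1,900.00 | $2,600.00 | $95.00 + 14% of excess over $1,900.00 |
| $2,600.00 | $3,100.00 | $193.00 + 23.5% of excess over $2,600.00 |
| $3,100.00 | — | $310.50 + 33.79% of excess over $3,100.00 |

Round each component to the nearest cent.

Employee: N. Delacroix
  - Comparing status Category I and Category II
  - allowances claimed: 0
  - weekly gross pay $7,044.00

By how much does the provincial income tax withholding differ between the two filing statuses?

$182.85

Provincial Income Tax (Category I): taxable = $7,044.00
  $689.00 + 26.2% × ($7,044.00 − $4,100.00) = $689.00 + 26.2% × $2,944.00 = $1,460.33
Provincial Income Tax (Category II): taxable = $7,044.00
  $310.50 + 33.79% × ($7,044.00 − $3,100.00) = $310.50 + 33.79% × $3,944.00 = $1,643.18
Difference: |$1,460.33 − $1,643.18| = $182.85 (higher under Category II)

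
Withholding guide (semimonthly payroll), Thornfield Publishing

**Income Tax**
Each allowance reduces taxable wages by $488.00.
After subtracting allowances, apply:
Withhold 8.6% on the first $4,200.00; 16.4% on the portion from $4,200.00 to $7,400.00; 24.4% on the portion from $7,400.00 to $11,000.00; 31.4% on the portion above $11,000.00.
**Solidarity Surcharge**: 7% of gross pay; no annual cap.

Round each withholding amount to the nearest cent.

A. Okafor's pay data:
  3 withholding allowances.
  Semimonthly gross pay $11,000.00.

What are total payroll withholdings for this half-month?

Income Tax: taxable = $11,000.00 − 3×$488.00 = $9,536.00
  $886.00 + 24.4% × ($9,536.00 − $7,400.00) = $886.00 + 24.4% × $2,136.00 = $1,407.18
Solidarity Surcharge: 7% × $11,000.00 = $770.00
Total: $1,407.18 + $770.00 = $2,177.18

$2,177.18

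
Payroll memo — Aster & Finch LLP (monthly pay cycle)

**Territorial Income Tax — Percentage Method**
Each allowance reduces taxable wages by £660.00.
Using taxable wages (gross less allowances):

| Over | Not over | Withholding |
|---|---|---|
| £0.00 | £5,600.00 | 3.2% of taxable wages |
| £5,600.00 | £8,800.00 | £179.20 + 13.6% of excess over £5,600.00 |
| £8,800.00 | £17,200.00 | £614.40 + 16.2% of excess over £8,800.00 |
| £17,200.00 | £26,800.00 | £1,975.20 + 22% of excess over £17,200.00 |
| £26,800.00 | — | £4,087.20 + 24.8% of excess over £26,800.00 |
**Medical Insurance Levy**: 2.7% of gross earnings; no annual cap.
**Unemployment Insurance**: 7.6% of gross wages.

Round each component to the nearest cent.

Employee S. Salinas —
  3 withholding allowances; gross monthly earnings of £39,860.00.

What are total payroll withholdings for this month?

£10,940.62

Territorial Income Tax: taxable = £39,860.00 − 3×£660.00 = £37,880.00
  £4,087.20 + 24.8% × (£37,880.00 − £26,800.00) = £4,087.20 + 24.8% × £11,080.00 = £6,835.04
Medical Insurance Levy: 2.7% × £39,860.00 = £1,076.22
Unemployment Insurance: 7.6% × £39,860.00 = £3,029.36
Total: £6,835.04 + £1,076.22 + £3,029.36 = £10,940.62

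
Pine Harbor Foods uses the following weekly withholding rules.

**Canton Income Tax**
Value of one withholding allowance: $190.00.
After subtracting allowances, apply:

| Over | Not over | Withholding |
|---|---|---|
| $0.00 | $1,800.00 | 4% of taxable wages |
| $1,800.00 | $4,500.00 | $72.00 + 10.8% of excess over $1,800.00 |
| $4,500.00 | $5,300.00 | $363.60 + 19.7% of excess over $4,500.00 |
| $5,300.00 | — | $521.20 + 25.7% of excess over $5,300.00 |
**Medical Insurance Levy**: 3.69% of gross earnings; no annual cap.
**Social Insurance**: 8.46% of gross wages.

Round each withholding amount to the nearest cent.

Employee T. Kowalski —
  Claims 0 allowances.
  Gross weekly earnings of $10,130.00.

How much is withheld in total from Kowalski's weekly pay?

Canton Income Tax: taxable = $10,130.00
  $521.20 + 25.7% × ($10,130.00 − $5,300.00) = $521.20 + 25.7% × $4,830.00 = $1,762.51
Medical Insurance Levy: 3.69% × $10,130.00 = $373.80
Social Insurance: 8.46% × $10,130.00 = $857.00
Total: $1,762.51 + $373.80 + $857.00 = $2,993.31

$2,993.31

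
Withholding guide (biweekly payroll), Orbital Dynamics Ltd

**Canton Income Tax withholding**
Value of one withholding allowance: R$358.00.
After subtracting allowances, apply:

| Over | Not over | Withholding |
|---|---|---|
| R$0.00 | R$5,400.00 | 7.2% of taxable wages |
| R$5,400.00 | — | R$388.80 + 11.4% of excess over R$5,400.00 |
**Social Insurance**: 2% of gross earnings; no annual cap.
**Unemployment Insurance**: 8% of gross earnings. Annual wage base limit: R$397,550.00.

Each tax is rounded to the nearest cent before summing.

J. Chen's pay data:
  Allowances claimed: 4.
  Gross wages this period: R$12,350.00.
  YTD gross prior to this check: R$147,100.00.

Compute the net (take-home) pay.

R$10,097.15

Canton Income Tax: taxable = R$12,350.00 − 4×R$358.00 = R$10,918.00
  R$388.80 + 11.4% × (R$10,918.00 − R$5,400.00) = R$388.80 + 11.4% × R$5,518.00 = R$1,017.85
Social Insurance: 2% × R$12,350.00 = R$247.00
Unemployment Insurance: 8% × R$12,350.00 = R$988.00
Total withheld: R$1,017.85 + R$247.00 + R$988.00 = R$2,252.85
Net pay: R$12,350.00 − R$2,252.85 = R$10,097.15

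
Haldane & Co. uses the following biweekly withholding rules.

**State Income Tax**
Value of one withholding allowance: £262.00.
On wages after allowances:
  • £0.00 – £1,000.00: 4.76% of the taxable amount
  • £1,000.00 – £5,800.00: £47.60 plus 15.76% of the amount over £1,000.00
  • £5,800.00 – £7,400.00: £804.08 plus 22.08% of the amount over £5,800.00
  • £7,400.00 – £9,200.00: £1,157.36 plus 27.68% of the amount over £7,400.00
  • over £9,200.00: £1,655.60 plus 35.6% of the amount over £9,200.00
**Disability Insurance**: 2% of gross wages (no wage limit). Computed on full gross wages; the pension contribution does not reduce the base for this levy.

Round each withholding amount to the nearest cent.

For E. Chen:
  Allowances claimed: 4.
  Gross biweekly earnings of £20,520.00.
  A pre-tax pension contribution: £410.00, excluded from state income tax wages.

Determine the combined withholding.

£5,576.87

State Income Tax: taxable = £20,520.00 − £410.00 − 4×£262.00 = £19,062.00
  £1,655.60 + 35.6% × (£19,062.00 − £9,200.00) = £1,655.60 + 35.6% × £9,862.00 = £5,166.47
Disability Insurance: 2% × £20,520.00 = £410.40
Total: £5,166.47 + £410.40 = £5,576.87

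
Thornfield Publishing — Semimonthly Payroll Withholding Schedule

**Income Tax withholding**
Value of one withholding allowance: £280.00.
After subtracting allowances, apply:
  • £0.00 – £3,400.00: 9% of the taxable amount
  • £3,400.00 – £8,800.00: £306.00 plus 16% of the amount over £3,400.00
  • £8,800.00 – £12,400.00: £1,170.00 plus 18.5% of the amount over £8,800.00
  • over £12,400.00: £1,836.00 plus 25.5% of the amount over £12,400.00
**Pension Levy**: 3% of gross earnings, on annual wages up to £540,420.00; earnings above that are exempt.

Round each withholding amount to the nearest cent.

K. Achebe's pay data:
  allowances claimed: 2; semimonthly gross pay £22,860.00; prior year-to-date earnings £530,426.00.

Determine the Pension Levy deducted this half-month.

£299.82

Pension Levy: cap £540,420.00 − YTD £530,426.00 = £9,994.00 subject; 3% × £9,994.00 = £299.82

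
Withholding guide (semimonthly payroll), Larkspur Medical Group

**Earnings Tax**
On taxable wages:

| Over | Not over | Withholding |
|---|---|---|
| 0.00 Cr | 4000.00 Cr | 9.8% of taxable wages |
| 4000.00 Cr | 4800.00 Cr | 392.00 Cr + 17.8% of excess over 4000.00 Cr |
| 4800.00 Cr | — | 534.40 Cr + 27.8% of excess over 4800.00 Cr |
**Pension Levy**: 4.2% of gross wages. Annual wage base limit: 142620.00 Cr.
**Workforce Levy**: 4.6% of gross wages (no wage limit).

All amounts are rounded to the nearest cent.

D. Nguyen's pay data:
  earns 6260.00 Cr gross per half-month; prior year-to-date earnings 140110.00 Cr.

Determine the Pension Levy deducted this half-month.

105.42 Cr

Pension Levy: cap 142620.00 Cr − YTD 140110.00 Cr = 2510.00 Cr subject; 4.2% × 2510.00 Cr = 105.42 Cr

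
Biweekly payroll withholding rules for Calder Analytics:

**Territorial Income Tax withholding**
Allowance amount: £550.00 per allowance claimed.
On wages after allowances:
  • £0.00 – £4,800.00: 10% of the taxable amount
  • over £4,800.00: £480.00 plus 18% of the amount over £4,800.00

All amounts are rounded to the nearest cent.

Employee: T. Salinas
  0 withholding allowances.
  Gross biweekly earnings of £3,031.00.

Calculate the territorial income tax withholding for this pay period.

£303.10

Territorial Income Tax: taxable = £3,031.00
  10% × £3,031.00 = £303.10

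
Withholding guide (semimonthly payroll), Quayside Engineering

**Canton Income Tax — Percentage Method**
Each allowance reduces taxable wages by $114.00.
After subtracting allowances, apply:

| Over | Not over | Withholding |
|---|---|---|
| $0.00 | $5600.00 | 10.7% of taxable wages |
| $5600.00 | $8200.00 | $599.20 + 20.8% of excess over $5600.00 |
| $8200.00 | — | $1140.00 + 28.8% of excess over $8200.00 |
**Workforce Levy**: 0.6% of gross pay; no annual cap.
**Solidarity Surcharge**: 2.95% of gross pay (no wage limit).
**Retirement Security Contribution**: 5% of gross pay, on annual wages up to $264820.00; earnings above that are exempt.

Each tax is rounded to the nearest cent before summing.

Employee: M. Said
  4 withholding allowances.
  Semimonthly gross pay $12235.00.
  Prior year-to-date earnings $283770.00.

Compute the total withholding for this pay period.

$2605.09

Canton Income Tax: taxable = $12235.00 − 4×$114.00 = $11779.00
  $1140.00 + 28.8% × ($11779.00 − $8200.00) = $1140.00 + 28.8% × $3579.00 = $2170.75
Workforce Levy: 0.6% × $12235.00 = $73.41
Solidarity Surcharge: 2.95% × $12235.00 = $360.93
Retirement Security Contribution: YTD $283770.00 ≥ cap $264820.00 → $0.00
Total: $2170.75 + $73.41 + $360.93 + $0.00 = $2605.09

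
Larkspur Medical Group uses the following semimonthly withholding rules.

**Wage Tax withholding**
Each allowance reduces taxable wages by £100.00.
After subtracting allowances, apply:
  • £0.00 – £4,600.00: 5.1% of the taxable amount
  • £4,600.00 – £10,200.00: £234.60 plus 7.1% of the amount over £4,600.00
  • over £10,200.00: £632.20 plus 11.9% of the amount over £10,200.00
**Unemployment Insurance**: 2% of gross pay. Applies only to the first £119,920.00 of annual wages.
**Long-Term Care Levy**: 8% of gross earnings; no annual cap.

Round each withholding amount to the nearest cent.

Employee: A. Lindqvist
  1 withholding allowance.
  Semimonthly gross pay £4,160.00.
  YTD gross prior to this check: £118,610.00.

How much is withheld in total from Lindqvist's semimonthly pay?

Wage Tax: taxable = £4,160.00 − 1×£100.00 = £4,060.00
  5.1% × £4,060.00 = £207.06
Unemployment Insurance: cap £119,920.00 − YTD £118,610.00 = £1,310.00 subject; 2% × £1,310.00 = £26.20
Long-Term Care Levy: 8% × £4,160.00 = £332.80
Total: £207.06 + £26.20 + £332.80 = £566.06

£566.06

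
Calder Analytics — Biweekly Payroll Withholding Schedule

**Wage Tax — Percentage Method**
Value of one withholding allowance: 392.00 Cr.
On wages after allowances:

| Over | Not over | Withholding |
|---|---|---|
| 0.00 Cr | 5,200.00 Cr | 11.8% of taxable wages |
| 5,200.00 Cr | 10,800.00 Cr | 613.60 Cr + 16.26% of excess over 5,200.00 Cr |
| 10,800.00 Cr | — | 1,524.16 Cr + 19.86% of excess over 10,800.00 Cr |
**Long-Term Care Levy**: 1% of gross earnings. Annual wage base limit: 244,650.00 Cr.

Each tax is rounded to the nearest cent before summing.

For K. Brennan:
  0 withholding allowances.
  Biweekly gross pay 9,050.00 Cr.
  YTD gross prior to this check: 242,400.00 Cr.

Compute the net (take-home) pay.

7,787.89 Cr

Wage Tax: taxable = 9,050.00 Cr
  613.60 Cr + 16.26% × (9,050.00 Cr − 5,200.00 Cr) = 613.60 Cr + 16.26% × 3,850.00 Cr = 1,239.61 Cr
Long-Term Care Levy: cap 244,650.00 Cr − YTD 242,400.00 Cr = 2,250.00 Cr subject; 1% × 2,250.00 Cr = 22.50 Cr
Total withheld: 1,239.61 Cr + 22.50 Cr = 1,262.11 Cr
Net pay: 9,050.00 Cr − 1,262.11 Cr = 7,787.89 Cr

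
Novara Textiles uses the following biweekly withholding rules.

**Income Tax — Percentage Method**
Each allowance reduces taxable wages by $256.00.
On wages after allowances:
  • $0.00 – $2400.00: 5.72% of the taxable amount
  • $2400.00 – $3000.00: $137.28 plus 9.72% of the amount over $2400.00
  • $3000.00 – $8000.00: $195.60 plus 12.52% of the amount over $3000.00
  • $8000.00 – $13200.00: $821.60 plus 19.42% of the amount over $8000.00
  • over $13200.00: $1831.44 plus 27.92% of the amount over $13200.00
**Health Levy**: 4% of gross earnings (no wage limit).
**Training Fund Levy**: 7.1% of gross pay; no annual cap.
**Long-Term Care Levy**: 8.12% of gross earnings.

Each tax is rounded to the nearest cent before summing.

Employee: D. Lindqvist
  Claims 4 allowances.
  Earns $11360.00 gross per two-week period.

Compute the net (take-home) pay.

$7901.36

Income Tax: taxable = $11360.00 − 4×$256.00 = $10336.00
  $821.60 + 19.42% × ($10336.00 − $8000.00) = $821.60 + 19.42% × $2336.00 = $1275.25
Health Levy: 4% × $11360.00 = $454.40
Training Fund Levy: 7.1% × $11360.00 = $806.56
Long-Term Care Levy: 8.12% × $11360.00 = $922.43
Total withheld: $1275.25 + $454.40 + $806.56 + $922.43 = $3458.64
Net pay: $11360.00 − $3458.64 = $7901.36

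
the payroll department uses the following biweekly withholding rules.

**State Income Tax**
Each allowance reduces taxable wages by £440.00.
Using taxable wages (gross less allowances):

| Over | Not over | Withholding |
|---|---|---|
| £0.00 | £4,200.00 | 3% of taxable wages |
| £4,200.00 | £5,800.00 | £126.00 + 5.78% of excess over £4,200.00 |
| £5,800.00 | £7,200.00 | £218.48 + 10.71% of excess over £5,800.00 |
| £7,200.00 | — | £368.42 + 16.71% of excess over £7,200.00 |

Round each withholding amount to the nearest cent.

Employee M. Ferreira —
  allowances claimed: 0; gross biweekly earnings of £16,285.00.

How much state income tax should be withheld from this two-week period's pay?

State Income Tax: taxable = £16,285.00
  £368.42 + 16.71% × (£16,285.00 − £7,200.00) = £368.42 + 16.71% × £9,085.00 = £1,886.52

£1,886.52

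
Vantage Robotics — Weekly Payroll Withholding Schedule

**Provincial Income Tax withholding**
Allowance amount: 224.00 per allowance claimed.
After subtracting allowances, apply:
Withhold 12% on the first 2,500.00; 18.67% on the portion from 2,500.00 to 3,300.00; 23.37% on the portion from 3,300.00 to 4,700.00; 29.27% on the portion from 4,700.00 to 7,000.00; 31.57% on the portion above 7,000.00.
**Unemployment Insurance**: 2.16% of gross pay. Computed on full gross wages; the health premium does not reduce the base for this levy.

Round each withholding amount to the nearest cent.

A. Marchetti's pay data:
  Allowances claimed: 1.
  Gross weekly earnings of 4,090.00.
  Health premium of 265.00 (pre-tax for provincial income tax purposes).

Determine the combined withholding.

608.04

Provincial Income Tax: taxable = 4,090.00 − 265.00 − 1×224.00 = 3,601.00
  449.36 + 23.37% × (3,601.00 − 3,300.00) = 449.36 + 23.37% × 301.00 = 519.70
Unemployment Insurance: 2.16% × 4,090.00 = 88.34
Total: 519.70 + 88.34 = 608.04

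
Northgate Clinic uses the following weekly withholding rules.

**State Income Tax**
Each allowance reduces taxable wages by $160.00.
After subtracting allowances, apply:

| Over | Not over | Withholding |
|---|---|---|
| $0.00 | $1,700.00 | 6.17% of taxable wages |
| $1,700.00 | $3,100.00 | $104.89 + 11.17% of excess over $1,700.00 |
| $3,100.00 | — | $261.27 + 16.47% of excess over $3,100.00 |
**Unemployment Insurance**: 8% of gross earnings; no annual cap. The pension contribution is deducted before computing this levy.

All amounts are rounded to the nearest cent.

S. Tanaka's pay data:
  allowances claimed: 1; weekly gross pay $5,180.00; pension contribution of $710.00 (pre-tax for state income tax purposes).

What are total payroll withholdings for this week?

$818.16

State Income Tax: taxable = $5,180.00 − $710.00 − 1×$160.00 = $4,310.00
  $261.27 + 16.47% × ($4,310.00 − $3,100.00) = $261.27 + 16.47% × $1,210.00 = $460.56
Unemployment Insurance: 8% × $4,470.00 = $357.60
Total: $460.56 + $357.60 = $818.16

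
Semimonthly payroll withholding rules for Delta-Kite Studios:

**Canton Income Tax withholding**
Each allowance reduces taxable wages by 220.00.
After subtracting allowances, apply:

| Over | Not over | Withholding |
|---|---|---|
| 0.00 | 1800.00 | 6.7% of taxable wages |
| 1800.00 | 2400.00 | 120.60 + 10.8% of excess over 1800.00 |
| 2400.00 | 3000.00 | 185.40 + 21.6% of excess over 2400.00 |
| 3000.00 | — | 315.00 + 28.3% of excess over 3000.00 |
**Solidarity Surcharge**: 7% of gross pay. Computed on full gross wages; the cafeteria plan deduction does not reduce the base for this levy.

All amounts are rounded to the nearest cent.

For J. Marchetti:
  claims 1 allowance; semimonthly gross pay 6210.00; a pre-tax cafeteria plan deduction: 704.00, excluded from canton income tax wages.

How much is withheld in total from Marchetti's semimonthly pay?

1396.64

Canton Income Tax: taxable = 6210.00 − 704.00 − 1×220.00 = 5286.00
  315.00 + 28.3% × (5286.00 − 3000.00) = 315.00 + 28.3% × 2286.00 = 961.94
Solidarity Surcharge: 7% × 6210.00 = 434.70
Total: 961.94 + 434.70 = 1396.64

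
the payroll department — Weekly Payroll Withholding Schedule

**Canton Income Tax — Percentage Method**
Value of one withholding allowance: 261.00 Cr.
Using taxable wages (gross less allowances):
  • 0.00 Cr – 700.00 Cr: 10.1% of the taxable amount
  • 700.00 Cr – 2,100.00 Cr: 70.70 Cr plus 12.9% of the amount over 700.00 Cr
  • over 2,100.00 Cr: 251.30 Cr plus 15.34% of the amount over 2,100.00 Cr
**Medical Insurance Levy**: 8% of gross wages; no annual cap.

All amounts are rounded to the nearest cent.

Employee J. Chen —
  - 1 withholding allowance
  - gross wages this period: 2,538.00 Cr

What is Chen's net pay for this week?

2,056.51 Cr

Canton Income Tax: taxable = 2,538.00 Cr − 1×261.00 Cr = 2,277.00 Cr
  251.30 Cr + 15.34% × (2,277.00 Cr − 2,100.00 Cr) = 251.30 Cr + 15.34% × 177.00 Cr = 278.45 Cr
Medical Insurance Levy: 8% × 2,538.00 Cr = 203.04 Cr
Total withheld: 278.45 Cr + 203.04 Cr = 481.49 Cr
Net pay: 2,538.00 Cr − 481.49 Cr = 2,056.51 Cr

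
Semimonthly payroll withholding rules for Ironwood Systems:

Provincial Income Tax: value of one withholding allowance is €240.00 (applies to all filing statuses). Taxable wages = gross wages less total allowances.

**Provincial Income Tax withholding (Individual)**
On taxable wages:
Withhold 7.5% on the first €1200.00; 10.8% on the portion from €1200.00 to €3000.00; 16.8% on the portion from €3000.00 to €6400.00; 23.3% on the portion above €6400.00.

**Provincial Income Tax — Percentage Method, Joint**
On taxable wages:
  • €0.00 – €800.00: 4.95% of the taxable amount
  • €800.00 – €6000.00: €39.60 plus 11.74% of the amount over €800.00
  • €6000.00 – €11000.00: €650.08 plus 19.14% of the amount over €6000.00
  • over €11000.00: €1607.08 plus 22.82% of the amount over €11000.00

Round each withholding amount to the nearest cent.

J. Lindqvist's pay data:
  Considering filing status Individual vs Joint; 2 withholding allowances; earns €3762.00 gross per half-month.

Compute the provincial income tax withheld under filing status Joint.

Provincial Income Tax (Joint): taxable = €3762.00 − 2×€240.00 = €3282.00
  €39.60 + 11.74% × (€3282.00 − €800.00) = €39.60 + 11.74% × €2482.00 = €330.99

€330.99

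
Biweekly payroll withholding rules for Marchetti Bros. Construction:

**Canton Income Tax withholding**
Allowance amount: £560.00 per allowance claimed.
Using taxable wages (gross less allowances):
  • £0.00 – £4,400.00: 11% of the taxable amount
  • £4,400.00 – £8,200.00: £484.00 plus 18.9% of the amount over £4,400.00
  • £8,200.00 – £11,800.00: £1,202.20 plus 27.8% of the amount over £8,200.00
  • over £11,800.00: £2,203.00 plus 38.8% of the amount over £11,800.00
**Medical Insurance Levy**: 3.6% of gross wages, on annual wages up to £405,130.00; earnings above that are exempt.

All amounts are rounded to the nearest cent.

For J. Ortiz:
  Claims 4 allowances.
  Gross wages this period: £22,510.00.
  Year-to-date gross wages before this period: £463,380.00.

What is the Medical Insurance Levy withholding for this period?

Medical Insurance Levy: YTD £463,380.00 ≥ cap £405,130.00 → £0.00

£0.00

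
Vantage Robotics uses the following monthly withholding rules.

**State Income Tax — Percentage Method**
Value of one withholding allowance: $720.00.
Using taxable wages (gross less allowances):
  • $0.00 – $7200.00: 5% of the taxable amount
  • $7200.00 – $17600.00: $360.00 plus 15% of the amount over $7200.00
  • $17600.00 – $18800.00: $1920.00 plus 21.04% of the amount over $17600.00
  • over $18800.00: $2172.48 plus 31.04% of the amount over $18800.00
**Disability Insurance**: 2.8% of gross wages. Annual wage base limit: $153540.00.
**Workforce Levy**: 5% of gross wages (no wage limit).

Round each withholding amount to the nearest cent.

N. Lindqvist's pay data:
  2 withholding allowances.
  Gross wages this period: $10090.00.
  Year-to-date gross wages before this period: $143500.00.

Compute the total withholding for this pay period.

$1363.12

State Income Tax: taxable = $10090.00 − 2×$720.00 = $8650.00
  $360.00 + 15% × ($8650.00 − $7200.00) = $360.00 + 15% × $1450.00 = $577.50
Disability Insurance: cap $153540.00 − YTD $143500.00 = $10040.00 subject; 2.8% × $10040.00 = $281.12
Workforce Levy: 5% × $10090.00 = $504.50
Total: $577.50 + $281.12 + $504.50 = $1363.12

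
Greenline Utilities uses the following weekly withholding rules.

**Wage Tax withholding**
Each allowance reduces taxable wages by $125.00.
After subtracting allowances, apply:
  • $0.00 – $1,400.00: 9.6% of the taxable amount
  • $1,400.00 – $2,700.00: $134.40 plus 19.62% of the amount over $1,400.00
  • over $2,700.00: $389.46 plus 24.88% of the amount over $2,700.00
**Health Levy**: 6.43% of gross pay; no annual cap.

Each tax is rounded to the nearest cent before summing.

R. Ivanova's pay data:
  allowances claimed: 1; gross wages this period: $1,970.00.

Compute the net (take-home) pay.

$1,621.62

Wage Tax: taxable = $1,970.00 − 1×$125.00 = $1,845.00
  $134.40 + 19.62% × ($1,845.00 − $1,400.00) = $134.40 + 19.62% × $445.00 = $221.71
Health Levy: 6.43% × $1,970.00 = $126.67
Total withheld: $221.71 + $126.67 = $348.38
Net pay: $1,970.00 − $348.38 = $1,621.62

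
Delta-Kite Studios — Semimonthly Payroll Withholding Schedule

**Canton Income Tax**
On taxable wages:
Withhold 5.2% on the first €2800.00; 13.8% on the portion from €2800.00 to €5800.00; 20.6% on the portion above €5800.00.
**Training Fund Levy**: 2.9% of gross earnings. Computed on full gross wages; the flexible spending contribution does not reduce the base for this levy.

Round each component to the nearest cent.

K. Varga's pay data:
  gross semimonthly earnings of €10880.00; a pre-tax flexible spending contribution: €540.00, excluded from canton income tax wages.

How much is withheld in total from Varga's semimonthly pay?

€1810.36

Canton Income Tax: taxable = €10880.00 − €540.00 = €10340.00
  €559.60 + 20.6% × (€10340.00 − €5800.00) = €559.60 + 20.6% × €4540.00 = €1494.84
Training Fund Levy: 2.9% × €10880.00 = €315.52
Total: €1494.84 + €315.52 = €1810.36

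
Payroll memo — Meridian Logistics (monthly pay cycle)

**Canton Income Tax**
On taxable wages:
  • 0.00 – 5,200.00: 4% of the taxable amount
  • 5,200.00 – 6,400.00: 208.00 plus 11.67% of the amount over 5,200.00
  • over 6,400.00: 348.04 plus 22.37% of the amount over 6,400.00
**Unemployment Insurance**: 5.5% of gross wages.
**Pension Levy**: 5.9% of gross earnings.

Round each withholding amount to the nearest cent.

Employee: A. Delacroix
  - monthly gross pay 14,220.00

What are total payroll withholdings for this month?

Canton Income Tax: taxable = 14,220.00
  348.04 + 22.37% × (14,220.00 − 6,400.00) = 348.04 + 22.37% × 7,820.00 = 2,097.37
Unemployment Insurance: 5.5% × 14,220.00 = 782.10
Pension Levy: 5.9% × 14,220.00 = 838.98
Total: 2,097.37 + 782.10 + 838.98 = 3,718.45

3,718.45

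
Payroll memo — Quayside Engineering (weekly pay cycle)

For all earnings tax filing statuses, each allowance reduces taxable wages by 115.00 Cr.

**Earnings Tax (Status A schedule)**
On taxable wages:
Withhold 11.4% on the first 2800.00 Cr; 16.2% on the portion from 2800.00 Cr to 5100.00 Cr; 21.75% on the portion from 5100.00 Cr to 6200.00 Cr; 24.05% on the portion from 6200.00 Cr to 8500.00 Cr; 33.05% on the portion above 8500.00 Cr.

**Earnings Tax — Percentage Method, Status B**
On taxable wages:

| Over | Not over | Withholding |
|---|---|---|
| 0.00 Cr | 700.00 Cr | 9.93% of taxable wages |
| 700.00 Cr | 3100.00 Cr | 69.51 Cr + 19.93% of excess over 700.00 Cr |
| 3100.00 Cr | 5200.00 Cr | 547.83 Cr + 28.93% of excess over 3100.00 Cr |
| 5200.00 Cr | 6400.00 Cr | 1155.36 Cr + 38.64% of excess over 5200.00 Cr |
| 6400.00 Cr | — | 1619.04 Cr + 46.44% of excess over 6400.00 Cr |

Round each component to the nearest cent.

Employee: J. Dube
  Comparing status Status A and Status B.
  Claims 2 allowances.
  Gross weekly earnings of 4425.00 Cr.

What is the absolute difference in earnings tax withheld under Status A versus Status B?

319.42 Cr

Earnings Tax (Status A): taxable = 4425.00 Cr − 2×115.00 Cr = 4195.00 Cr
  319.20 Cr + 16.2% × (4195.00 Cr − 2800.00 Cr) = 319.20 Cr + 16.2% × 1395.00 Cr = 545.19 Cr
Earnings Tax (Status B): taxable = 4425.00 Cr − 2×115.00 Cr = 4195.00 Cr
  547.83 Cr + 28.93% × (4195.00 Cr − 3100.00 Cr) = 547.83 Cr + 28.93% × 1095.00 Cr = 864.61 Cr
Difference: |545.19 Cr − 864.61 Cr| = 319.42 Cr (higher under Status B)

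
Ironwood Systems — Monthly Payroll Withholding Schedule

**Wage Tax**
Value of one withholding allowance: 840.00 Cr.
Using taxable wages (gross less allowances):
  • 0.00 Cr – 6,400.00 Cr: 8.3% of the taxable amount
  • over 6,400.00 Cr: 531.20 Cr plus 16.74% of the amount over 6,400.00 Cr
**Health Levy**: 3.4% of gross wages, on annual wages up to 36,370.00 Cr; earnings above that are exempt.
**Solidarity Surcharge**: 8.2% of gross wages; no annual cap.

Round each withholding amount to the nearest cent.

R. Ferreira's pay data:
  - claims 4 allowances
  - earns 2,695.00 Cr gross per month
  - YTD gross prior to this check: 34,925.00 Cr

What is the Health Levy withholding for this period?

Health Levy: cap 36,370.00 Cr − YTD 34,925.00 Cr = 1,445.00 Cr subject; 3.4% × 1,445.00 Cr = 49.13 Cr

49.13 Cr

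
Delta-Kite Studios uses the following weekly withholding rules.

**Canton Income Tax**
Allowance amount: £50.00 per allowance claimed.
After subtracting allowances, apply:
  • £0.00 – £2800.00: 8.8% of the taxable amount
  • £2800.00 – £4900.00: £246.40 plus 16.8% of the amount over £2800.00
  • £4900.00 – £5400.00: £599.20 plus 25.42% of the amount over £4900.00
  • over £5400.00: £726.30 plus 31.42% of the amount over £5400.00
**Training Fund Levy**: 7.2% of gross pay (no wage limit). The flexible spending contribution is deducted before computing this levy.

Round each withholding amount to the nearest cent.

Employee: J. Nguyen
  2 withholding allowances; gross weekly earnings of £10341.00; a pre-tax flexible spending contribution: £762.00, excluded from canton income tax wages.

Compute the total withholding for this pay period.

Canton Income Tax: taxable = £10341.00 − £762.00 − 2×£50.00 = £9479.00
  £726.30 + 31.42% × (£9479.00 − £5400.00) = £726.30 + 31.42% × £4079.00 = £2007.92
Training Fund Levy: 7.2% × £9579.00 = £689.69
Total: £2007.92 + £689.69 = £2697.61

£2697.61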